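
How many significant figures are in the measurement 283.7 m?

4

283.7: every digit is nonzero and significant.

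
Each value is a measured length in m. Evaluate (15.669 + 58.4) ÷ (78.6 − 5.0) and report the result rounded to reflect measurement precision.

1.01

15.669 + 58.4 = 74.069, limited to 1 d.p. → 3 s.f.; 78.6 − 5.0 = 73.6, limited to 1 d.p. → 3 s.f.
Carrying full precision, 74.069 ÷ 73.6 = 1.00637228261…; keep min(3, 3) = 3 s.f.
Rounded to 3 significant figures: 1.01.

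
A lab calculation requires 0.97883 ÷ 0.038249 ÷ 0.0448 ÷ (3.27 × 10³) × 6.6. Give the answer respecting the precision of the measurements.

1.2

0.97883 ÷ 0.038249 ÷ 0.0448 ÷ (3.27 × 10³) × 6.6 = 1.15293641167…
Multiplication/division keeps the fewest significant figures: 0.97883 → 5 s.f., 0.038249 → 5 s.f., 0.0448 → 3 s.f., 3.27 × 10³ → 3 s.f., 6.6 → 2 s.f.; limit is 2.
Rounded to 2 significant figures: 1.2.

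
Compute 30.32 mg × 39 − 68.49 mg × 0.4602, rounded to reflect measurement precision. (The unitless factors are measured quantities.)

30.32 × 39 = 1182.48 → 1.2 × 10³ mg (2 s.f., last digit at the 10^2 place).
68.49 × 0.4602 = 31.519098 → 31.52 mg (4 s.f., last digit at the 10^-2 place).
Difference: 1150.960902 mg; keep the coarser place, 10^2.
Result: 1.2 × 10³ mg.

1.2 × 10³ mg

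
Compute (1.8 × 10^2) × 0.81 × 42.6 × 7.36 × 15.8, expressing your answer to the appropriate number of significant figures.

7.2 × 10^5

(1.8 × 10^2) × 0.81 × 42.6 × 7.36 × 15.8 = 722274.07104
Multiplication/division keeps the fewest significant figures: 1.8 × 10^2 → 2 s.f., 0.81 → 2 s.f., 42.6 → 3 s.f., 7.36 → 3 s.f., 15.8 → 3 s.f.; limit is 2.
Rounded to 2 significant figures: 7.2 × 10^5.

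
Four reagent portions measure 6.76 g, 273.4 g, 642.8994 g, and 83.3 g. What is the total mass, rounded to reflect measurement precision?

1006.4 g

6.76 g + 273.4 g + 642.8994 g + 83.3 g = 1006.3594 g.
Addition/subtraction keeps the fewest decimal places: 6.76 → 2 decimal places, 273.4 → 1 decimal place, 642.8994 → 4 decimal places, 83.3 → 1 decimal place; limit is 1.
Rounded to 1 decimal place: 1006.4 g.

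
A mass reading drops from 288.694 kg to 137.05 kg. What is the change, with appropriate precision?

288.694 kg − 137.05 kg = 151.644 kg.
Addition/subtraction keeps the fewest decimal places: 288.694 → 3 decimal places, 137.05 → 2 decimal places; limit is 2.
Rounded to 2 decimal places: 151.64 kg.

151.64 kg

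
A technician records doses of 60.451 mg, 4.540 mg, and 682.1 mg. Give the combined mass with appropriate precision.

7.471 × 10^2 mg

60.451 mg + 4.540 mg + 682.1 mg = 747.091 mg.
Addition/subtraction keeps the fewest decimal places: 60.451 → 3 decimal places, 4.540 → 3 decimal places, 682.1 → 1 decimal place; limit is 1.
Rounded to 1 decimal place: 7.471 × 10^2 mg.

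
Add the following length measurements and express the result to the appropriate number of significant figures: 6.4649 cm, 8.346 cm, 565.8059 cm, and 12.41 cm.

6.4649 cm + 8.346 cm + 565.8059 cm + 12.41 cm = 593.0268 cm.
Addition/subtraction keeps the fewest decimal places: 6.4649 → 4 decimal places, 8.346 → 3 decimal places, 565.8059 → 4 decimal places, 12.41 → 2 decimal places; limit is 2.
Rounded to 2 decimal places: 593.03 cm.

593.03 cm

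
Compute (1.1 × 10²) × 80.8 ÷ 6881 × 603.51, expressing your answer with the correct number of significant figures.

(1.1 × 10²) × 80.8 ÷ 6881 × 603.51 = 779.537404447…
Multiplication/division keeps the fewest significant figures: 1.1 × 10² → 2 s.f., 80.8 → 3 s.f., 6881 → 4 s.f., 603.51 → 5 s.f.; limit is 2.
Rounded to 2 significant figures: 7.8 × 10².

7.8 × 10²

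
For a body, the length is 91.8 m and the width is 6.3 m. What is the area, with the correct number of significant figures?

area = 91.8 m × 6.3 m = 578.34 m².
91.8 has 3 significant figures; 6.3 has 2.
Division/multiplication keeps the fewest: 2 significant figures.
Rounded: 5.8 × 10² m².

5.8 × 10² m²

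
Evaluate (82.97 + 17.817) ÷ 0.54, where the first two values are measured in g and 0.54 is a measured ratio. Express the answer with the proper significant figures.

1.9 × 10² g

82.97 g + 17.817 g = 100.787 g; the sum is limited to 2 decimal places (5 s.f.).
Carrying full precision, 100.787 ÷ 0.54 = 186.642592593… g; 0.54 has 2 s.f., so the result keeps min(5, 2) = 2 s.f.
Rounded to 2 significant figures: 1.9 × 10² g.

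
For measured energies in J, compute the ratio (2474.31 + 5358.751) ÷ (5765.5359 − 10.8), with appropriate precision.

1.3612

2474.31 + 5358.751 = 7833.061, limited to 2 d.p. → 6 s.f.; 5765.5359 − 10.8 = 5754.7359, limited to 1 d.p. → 5 s.f.
Carrying full precision, 7833.061 ÷ 5754.7359 = 1.36115038746…; keep min(6, 5) = 5 s.f.
Rounded to 5 significant figures: 1.3612.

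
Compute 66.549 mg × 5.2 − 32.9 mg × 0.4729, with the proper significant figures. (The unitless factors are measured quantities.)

3.3 × 10^2 mg

66.549 × 5.2 = 346.0548 → 3.5 × 10^2 mg (2 s.f., last digit at the 10^1 place).
32.9 × 0.4729 = 15.55841 → 15.6 mg (3 s.f., last digit at the 10^-1 place).
Difference: 330.49639 mg; keep the coarser place, 10^1.
Result: 3.3 × 10^2 mg.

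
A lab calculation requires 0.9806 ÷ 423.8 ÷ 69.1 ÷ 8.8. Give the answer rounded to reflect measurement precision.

3.8 × 10^-6

0.9806 ÷ 423.8 ÷ 69.1 ÷ 8.8 = 0.00000380513629295…
Multiplication/division keeps the fewest significant figures: 0.9806 → 4 s.f., 423.8 → 4 s.f., 69.1 → 3 s.f., 8.8 → 2 s.f.; limit is 2.
Rounded to 2 significant figures: 3.8 × 10^-6.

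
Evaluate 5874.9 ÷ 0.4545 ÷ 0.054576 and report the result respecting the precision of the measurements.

5874.9 ÷ 0.4545 ÷ 0.054576 = 236845.364396…
Multiplication/division keeps the fewest significant figures: 5874.9 → 5 s.f., 0.4545 → 4 s.f., 0.054576 → 5 s.f.; limit is 4.
Rounded to 4 significant figures: 2.368 × 10^5.

2.368 × 10^5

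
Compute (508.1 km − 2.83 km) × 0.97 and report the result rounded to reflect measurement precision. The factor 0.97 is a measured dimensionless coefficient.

508.1 km − 2.83 km = 505.27 km; the difference is limited to 1 decimal place (4 s.f.).
Carrying full precision, 505.27 × 0.97 = 490.1119 km; 0.97 has 2 s.f., so the result keeps min(4, 2) = 2 s.f.
Rounded to 2 significant figures: 4.9 × 10^2 km.

4.9 × 10^2 km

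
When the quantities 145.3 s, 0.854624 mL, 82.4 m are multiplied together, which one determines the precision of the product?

82.4 m

145.3 s → 4 s.f.; 0.854624 mL → 6 s.f.; 82.4 m → 3 s.f.
The fewest is 3 significant figures, from 82.4 m.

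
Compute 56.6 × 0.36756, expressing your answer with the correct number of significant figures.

56.6 × 0.36756 = 20.803896
Multiplication/division keeps the fewest significant figures: 56.6 → 3 s.f., 0.36756 → 5 s.f.; limit is 3.
Rounded to 3 significant figures: 20.8.

20.8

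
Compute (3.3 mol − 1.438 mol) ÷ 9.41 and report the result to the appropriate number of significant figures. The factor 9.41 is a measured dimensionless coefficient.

0.20 mol

3.3 mol − 1.438 mol = 1.862 mol; the difference is limited to 1 decimal place (2 s.f.).
Carrying full precision, 1.862 ÷ 9.41 = 0.197874601488… mol; 9.41 has 3 s.f., so the result keeps min(2, 3) = 2 s.f.
Rounded to 2 significant figures: 0.20 mol.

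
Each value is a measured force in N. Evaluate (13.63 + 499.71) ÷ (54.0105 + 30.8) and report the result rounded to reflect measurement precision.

13.63 + 499.71 = 513.34, limited to 2 d.p. → 5 s.f.; 54.0105 + 30.8 = 84.8105, limited to 1 d.p. → 3 s.f.
Carrying full precision, 513.34 ÷ 84.8105 = 6.05278827504…; keep min(5, 3) = 3 s.f.
Rounded to 3 significant figures: 6.05.

6.05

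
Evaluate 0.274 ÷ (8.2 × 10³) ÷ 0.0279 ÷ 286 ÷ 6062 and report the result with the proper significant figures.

6.9 × 10⁻¹⁰

0.274 ÷ (8.2 × 10³) ÷ 0.0279 ÷ 286 ÷ 6062 = 6.90797157728 × 10^-10…
Multiplication/division keeps the fewest significant figures: 0.274 → 3 s.f., 8.2 × 10³ → 2 s.f., 0.0279 → 3 s.f., 286 → 3 s.f., 6062 → 4 s.f.; limit is 2.
Rounded to 2 significant figures: 6.9 × 10⁻¹⁰.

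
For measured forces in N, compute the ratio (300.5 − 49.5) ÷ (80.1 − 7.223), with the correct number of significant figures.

3.44

300.5 − 49.5 = 251.0, limited to 1 d.p. → 4 s.f.; 80.1 − 7.223 = 72.877, limited to 1 d.p. → 3 s.f.
Carrying full precision, 251.0 ÷ 72.877 = 3.44415933697…; keep min(4, 3) = 3 s.f.
Rounded to 3 significant figures: 3.44.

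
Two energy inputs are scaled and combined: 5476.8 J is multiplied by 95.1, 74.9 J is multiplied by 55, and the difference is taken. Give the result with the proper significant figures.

5.17 × 10⁵ J

5476.8 × 95.1 = 520843.68 → 5.21 × 10⁵ J (3 s.f., last digit at the 10^3 place).
74.9 × 55 = 4119.5 → 4.1 × 10³ J (2 s.f., last digit at the 10^2 place).
Difference: 516724.18 J; keep the coarser place, 10^3.
Result: 5.17 × 10⁵ J.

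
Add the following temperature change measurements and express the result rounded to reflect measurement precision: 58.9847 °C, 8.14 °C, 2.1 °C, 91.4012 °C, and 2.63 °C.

58.9847 °C + 8.14 °C + 2.1 °C + 91.4012 °C + 2.63 °C = 163.2559 °C.
Addition/subtraction keeps the fewest decimal places: 58.9847 → 4 decimal places, 8.14 → 2 decimal places, 2.1 → 1 decimal place, 91.4012 → 4 decimal places, 2.63 → 2 decimal places; limit is 1.
Rounded to 1 decimal place: 163.3 °C.

163.3 °C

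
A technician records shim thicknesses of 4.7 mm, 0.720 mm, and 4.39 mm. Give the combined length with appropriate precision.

9.8 mm

4.7 mm + 0.720 mm + 4.39 mm = 9.810 mm.
Addition/subtraction keeps the fewest decimal places: 4.7 → 1 decimal place, 0.720 → 3 decimal places, 4.39 → 2 decimal places; limit is 1.
Rounded to 1 decimal place: 9.8 mm.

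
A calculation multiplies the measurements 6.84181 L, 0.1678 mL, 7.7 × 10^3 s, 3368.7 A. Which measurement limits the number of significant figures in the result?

7.7 × 10^3 s

6.84181 L → 6 s.f.; 0.1678 mL → 4 s.f.; 7.7 × 10^3 s → 2 s.f.; 3368.7 A → 5 s.f.
The fewest is 2 significant figures, from 7.7 × 10^3 s.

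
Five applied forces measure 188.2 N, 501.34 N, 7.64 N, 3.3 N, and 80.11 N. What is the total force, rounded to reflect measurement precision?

188.2 N + 501.34 N + 7.64 N + 3.3 N + 80.11 N = 780.59 N.
Addition/subtraction keeps the fewest decimal places: 188.2 → 1 decimal place, 501.34 → 2 decimal places, 7.64 → 2 decimal places, 3.3 → 1 decimal place, 80.11 → 2 decimal places; limit is 1.
Rounded to 1 decimal place: 780.6 N.

780.6 N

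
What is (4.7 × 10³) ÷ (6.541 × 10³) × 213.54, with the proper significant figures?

1.5 × 10²

(4.7 × 10³) ÷ (6.541 × 10³) × 213.54 = 153.438006421…
Multiplication/division keeps the fewest significant figures: 4.7 × 10³ → 2 s.f., 6.541 × 10³ → 4 s.f., 213.54 → 5 s.f.; limit is 2.
Rounded to 2 significant figures: 1.5 × 10².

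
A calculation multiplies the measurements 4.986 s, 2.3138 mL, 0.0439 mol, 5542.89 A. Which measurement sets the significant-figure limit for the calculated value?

0.0439 mol

4.986 s → 4 s.f.; 2.3138 mL → 5 s.f.; 0.0439 mol → 3 s.f.; 5542.89 A → 6 s.f.
The fewest is 3 significant figures, from 0.0439 mol.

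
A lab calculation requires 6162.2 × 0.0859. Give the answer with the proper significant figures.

6162.2 × 0.0859 = 529.33298
Multiplication/division keeps the fewest significant figures: 6162.2 → 5 s.f., 0.0859 → 3 s.f.; limit is 3.
Rounded to 3 significant figures: 5.29 × 10².

5.29 × 10²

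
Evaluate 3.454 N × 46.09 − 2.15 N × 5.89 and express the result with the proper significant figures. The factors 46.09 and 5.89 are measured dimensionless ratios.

3.454 × 46.09 = 159.19486 → 159.2 N (4 s.f., last digit at the 10^-1 place).
2.15 × 5.89 = 12.6635 → 12.7 N (3 s.f., last digit at the 10^-1 place).
Difference: 146.53136 N; keep the coarser place, 10^-1.
Result: 146.5 N.

146.5 N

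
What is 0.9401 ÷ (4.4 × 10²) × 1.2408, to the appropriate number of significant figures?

0.0027

0.9401 ÷ (4.4 × 10²) × 1.2408 = 0.002651082
Multiplication/division keeps the fewest significant figures: 0.9401 → 4 s.f., 4.4 × 10² → 2 s.f., 1.2408 → 5 s.f.; limit is 2.
Rounded to 2 significant figures: 0.0027.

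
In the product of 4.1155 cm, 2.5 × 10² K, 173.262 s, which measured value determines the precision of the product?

2.5 × 10² K

4.1155 cm → 5 s.f.; 2.5 × 10² K → 2 s.f.; 173.262 s → 6 s.f.
The fewest is 2 significant figures, from 2.5 × 10² K.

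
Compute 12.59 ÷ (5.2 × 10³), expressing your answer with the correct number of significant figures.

0.0024

12.59 ÷ (5.2 × 10³) = 0.00242115384615…
Multiplication/division keeps the fewest significant figures: 12.59 → 4 s.f., 5.2 × 10³ → 2 s.f.; limit is 2.
Rounded to 2 significant figures: 0.0024.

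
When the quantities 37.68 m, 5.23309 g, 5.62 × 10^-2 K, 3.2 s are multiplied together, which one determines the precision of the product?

3.2 s

37.68 m → 4 s.f.; 5.23309 g → 6 s.f.; 5.62 × 10^-2 K → 3 s.f.; 3.2 s → 2 s.f.
The fewest is 2 significant figures, from 3.2 s.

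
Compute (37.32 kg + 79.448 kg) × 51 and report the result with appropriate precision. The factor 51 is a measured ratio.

37.32 kg + 79.448 kg = 116.768 kg; the sum is limited to 2 decimal places (5 s.f.).
Carrying full precision, 116.768 × 51 = 5955.168 kg; 51 has 2 s.f., so the result keeps min(5, 2) = 2 s.f.
Rounded to 2 significant figures: 6.0 × 10³ kg.

6.0 × 10³ kg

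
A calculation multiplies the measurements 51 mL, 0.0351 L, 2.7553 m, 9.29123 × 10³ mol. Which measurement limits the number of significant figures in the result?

51 mL → 2 s.f.; 0.0351 L → 3 s.f.; 2.7553 m → 5 s.f.; 9.29123 × 10³ mol → 6 s.f.
The fewest is 2 significant figures, from 51 mL.

51 mL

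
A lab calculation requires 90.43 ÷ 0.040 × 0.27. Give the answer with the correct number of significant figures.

90.43 ÷ 0.040 × 0.27 = 610.4025
Multiplication/division keeps the fewest significant figures: 90.43 → 4 s.f., 0.040 → 2 s.f., 0.27 → 2 s.f.; limit is 2.
Rounded to 2 significant figures: 6.1 × 10².

6.1 × 10²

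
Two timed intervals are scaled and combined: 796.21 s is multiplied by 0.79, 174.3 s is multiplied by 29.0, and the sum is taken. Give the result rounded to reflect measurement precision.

796.21 × 0.79 = 629.0059 → 6.3 × 10^2 s (2 s.f., last digit at the 10^1 place).
174.3 × 29.0 = 5054.7 → 5.05 × 10^3 s (3 s.f., last digit at the 10^1 place).
Sum: 5683.7059 s; keep the coarser place, 10^1.
Result: 5.68 × 10^3 s.

5.68 × 10^3 s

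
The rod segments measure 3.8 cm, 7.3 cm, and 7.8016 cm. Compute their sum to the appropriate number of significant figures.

3.8 cm + 7.3 cm + 7.8016 cm = 18.9016 cm.
Addition/subtraction keeps the fewest decimal places: 3.8 → 1 decimal place, 7.3 → 1 decimal place, 7.8016 → 4 decimal places; limit is 1.
Rounded to 1 decimal place: 18.9 cm.

18.9 cm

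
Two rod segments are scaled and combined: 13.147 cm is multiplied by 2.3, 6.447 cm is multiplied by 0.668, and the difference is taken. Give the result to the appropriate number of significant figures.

13.147 × 2.3 = 30.2381 → 3.0 × 10^1 cm (2 s.f., last digit at the 10^0 place).
6.447 × 0.668 = 4.306596 → 4.31 cm (3 s.f., last digit at the 10^-2 place).
Difference: 25.931504 cm; keep the coarser place, 10^0.
Result: 26 cm.

26 cm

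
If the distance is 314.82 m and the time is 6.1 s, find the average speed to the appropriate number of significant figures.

average speed = 314.82 m ÷ 6.1 s = 51.6098360656… m/s.
314.82 has 5 significant figures; 6.1 has 2.
Division/multiplication keeps the fewest: 2 significant figures.
Rounded: 52 m/s.

52 m/s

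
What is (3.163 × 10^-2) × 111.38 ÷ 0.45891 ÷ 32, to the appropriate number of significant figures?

(3.163 × 10^-2) × 111.38 ÷ 0.45891 ÷ 32 = 0.239899258569…
Multiplication/division keeps the fewest significant figures: 3.163 × 10^-2 → 4 s.f., 111.38 → 5 s.f., 0.45891 → 5 s.f., 32 → 2 s.f.; limit is 2.
Rounded to 2 significant figures: 0.24.

0.24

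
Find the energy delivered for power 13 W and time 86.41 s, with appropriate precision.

energy delivered = 13 W × 86.41 s = 1123.33 J.
13 has 2 significant figures; 86.41 has 4.
Division/multiplication keeps the fewest: 2 significant figures.
Rounded: 1.1 × 10^3 J.

1.1 × 10^3 J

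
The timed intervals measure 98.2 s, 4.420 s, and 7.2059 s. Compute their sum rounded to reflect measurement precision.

109.8 s

98.2 s + 4.420 s + 7.2059 s = 109.8259 s.
Addition/subtraction keeps the fewest decimal places: 98.2 → 1 decimal place, 4.420 → 3 decimal places, 7.2059 → 4 decimal places; limit is 1.
Rounded to 1 decimal place: 109.8 s.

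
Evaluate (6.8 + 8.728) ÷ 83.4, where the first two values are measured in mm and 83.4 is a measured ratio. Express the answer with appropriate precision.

0.186 mm

6.8 mm + 8.728 mm = 15.528 mm; the sum is limited to 1 decimal place (3 s.f.).
Carrying full precision, 15.528 ÷ 83.4 = 0.18618705036… mm; 83.4 has 3 s.f., so the result keeps min(3, 3) = 3 s.f.
Rounded to 3 significant figures: 0.186 mm.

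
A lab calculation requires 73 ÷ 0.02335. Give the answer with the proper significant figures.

73 ÷ 0.02335 = 3126.33832976…
Multiplication/division keeps the fewest significant figures: 73 → 2 s.f., 0.02335 → 4 s.f.; limit is 2.
Rounded to 2 significant figures: 3.1 × 10^3.

3.1 × 10^3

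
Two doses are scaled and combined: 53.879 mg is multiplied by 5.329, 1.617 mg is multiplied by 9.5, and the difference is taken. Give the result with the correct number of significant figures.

53.879 × 5.329 = 287.121191 → 287.1 mg (4 s.f., last digit at the 10^-1 place).
1.617 × 9.5 = 15.3615 → 15 mg (2 s.f., last digit at the 10^0 place).
Difference: 271.759691 mg; keep the coarser place, 10^0.
Result: 272 mg.

272 mg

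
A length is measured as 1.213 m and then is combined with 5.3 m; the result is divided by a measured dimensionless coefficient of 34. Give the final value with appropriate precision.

1.213 m + 5.3 m = 6.513 m; the sum is limited to 1 decimal place (2 s.f.).
Carrying full precision, 6.513 ÷ 34 = 0.191558823529… m; 34 has 2 s.f., so the result keeps min(2, 2) = 2 s.f.
Rounded to 2 significant figures: 0.19 m.

0.19 m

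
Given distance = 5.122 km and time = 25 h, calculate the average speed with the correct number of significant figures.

average speed = 5.122 km ÷ 25 h = 0.20488 km/h.
5.122 has 4 significant figures; 25 has 2.
Division/multiplication keeps the fewest: 2 significant figures.
Rounded: 0.20 km/h.

0.20 km/h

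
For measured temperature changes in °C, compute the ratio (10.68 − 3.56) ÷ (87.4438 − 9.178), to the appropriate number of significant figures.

10.68 − 3.56 = 7.12, limited to 2 d.p. → 3 s.f.; 87.4438 − 9.178 = 78.2658, limited to 3 d.p. → 5 s.f.
Carrying full precision, 7.12 ÷ 78.2658 = 0.0909720465388…; keep min(3, 5) = 3 s.f.
Rounded to 3 significant figures: 0.0910.

0.0910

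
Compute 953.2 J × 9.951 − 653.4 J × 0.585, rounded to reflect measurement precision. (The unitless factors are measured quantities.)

953.2 × 9.951 = 9485.2932 → 9485 J (4 s.f., last digit at the 10^0 place).
653.4 × 0.585 = 382.239 → 382 J (3 s.f., last digit at the 10^0 place).
Difference: 9103.0542 J; keep the coarser place, 10^0.
Result: 9.103 × 10^3 J.

9.103 × 10^3 J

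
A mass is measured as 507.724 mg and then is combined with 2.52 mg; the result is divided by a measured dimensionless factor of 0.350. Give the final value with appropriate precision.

507.724 mg + 2.52 mg = 510.244 mg; the sum is limited to 2 decimal places (5 s.f.).
Carrying full precision, 510.244 ÷ 0.350 = 1457.84 mg; 0.350 has 3 s.f., so the result keeps min(5, 3) = 3 s.f.
Rounded to 3 significant figures: 1.46 × 10^3 mg.

1.46 × 10^3 mg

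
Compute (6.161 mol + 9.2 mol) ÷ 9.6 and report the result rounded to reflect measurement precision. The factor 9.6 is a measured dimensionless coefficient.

6.161 mol + 9.2 mol = 15.361 mol; the sum is limited to 1 decimal place (3 s.f.).
Carrying full precision, 15.361 ÷ 9.6 = 1.60010416667… mol; 9.6 has 2 s.f., so the result keeps min(3, 2) = 2 s.f.
Rounded to 2 significant figures: 1.6 mol.

1.6 mol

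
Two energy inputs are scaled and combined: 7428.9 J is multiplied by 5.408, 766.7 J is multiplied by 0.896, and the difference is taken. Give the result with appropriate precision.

3.949 × 10⁴ J

7428.9 × 5.408 = 40175.4912 → 4.018 × 10⁴ J (4 s.f., last digit at the 10^1 place).
766.7 × 0.896 = 686.9632 → 687 J (3 s.f., last digit at the 10^0 place).
Difference: 39488.528 J; keep the coarser place, 10^1.
Result: 3.949 × 10⁴ J.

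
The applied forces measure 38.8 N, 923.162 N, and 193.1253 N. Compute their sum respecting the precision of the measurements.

38.8 N + 923.162 N + 193.1253 N = 1155.0873 N.
Addition/subtraction keeps the fewest decimal places: 38.8 → 1 decimal place, 923.162 → 3 decimal places, 193.1253 → 4 decimal places; limit is 1.
Rounded to 1 decimal place: 1155.1 N.

1155.1 N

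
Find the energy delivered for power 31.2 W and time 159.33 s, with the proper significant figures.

energy delivered = 31.2 W × 159.33 s = 4971.096 J.
31.2 has 3 significant figures; 159.33 has 5.
Division/multiplication keeps the fewest: 3 significant figures.
Rounded: 4.97 × 10³ J.

4.97 × 10³ J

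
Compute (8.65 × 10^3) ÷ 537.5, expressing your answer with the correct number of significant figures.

16.1

(8.65 × 10^3) ÷ 537.5 = 16.0930232558…
Multiplication/division keeps the fewest significant figures: 8.65 × 10^3 → 3 s.f., 537.5 → 4 s.f.; limit is 3.
Rounded to 3 significant figures: 16.1.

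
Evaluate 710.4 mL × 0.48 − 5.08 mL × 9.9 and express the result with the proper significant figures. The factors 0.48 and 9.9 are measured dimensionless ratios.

2.9 × 10^2 mL

710.4 × 0.48 = 340.992 → 3.4 × 10^2 mL (2 s.f., last digit at the 10^1 place).
5.08 × 9.9 = 50.292 → 50. mL (2 s.f., last digit at the 10^0 place).
Difference: 290.7 mL; keep the coarser place, 10^1.
Result: 2.9 × 10^2 mL.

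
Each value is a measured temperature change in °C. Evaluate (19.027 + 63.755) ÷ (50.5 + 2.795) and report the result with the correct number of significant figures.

19.027 + 63.755 = 82.782, limited to 3 d.p. → 5 s.f.; 50.5 + 2.795 = 53.295, limited to 1 d.p. → 3 s.f.
Carrying full precision, 82.782 ÷ 53.295 = 1.55327891922…; keep min(5, 3) = 3 s.f.
Rounded to 3 significant figures: 1.55.

1.55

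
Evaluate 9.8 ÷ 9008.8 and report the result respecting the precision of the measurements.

0.0011

9.8 ÷ 9008.8 = 0.00108782523755…
Multiplication/division keeps the fewest significant figures: 9.8 → 2 s.f., 9008.8 → 5 s.f.; limit is 2.
Rounded to 2 significant figures: 0.0011.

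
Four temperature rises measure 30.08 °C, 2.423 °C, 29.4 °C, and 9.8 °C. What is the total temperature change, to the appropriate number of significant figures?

71.7 °C

30.08 °C + 2.423 °C + 29.4 °C + 9.8 °C = 71.703 °C.
Addition/subtraction keeps the fewest decimal places: 30.08 → 2 decimal places, 2.423 → 3 decimal places, 29.4 → 1 decimal place, 9.8 → 1 decimal place; limit is 1.
Rounded to 1 decimal place: 71.7 °C.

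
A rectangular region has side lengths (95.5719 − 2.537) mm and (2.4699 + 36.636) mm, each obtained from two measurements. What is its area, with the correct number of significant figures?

95.5719 − 2.537 = 93.0349, limited to 3 d.p. → 5 s.f.; 2.4699 + 36.636 = 39.1059, limited to 3 d.p. → 5 s.f.
Carrying full precision, 93.0349 × 39.1059 = 3638.21349591; keep min(5, 5) = 5 s.f.
Rounded to 5 significant figures: 3638.2 mm².

3638.2 mm²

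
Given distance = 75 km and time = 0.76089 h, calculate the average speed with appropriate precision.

99 km/h

average speed = 75 km ÷ 0.76089 h = 98.5687812956… km/h.
75 has 2 significant figures; 0.76089 has 5.
Division/multiplication keeps the fewest: 2 significant figures.
Rounded: 99 km/h.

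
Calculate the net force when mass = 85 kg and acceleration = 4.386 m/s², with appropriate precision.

net force = 85 kg × 4.386 m/s² = 372.81 N.
85 has 2 significant figures; 4.386 has 4.
Division/multiplication keeps the fewest: 2 significant figures.
Rounded: 3.7 × 10² N.

3.7 × 10² N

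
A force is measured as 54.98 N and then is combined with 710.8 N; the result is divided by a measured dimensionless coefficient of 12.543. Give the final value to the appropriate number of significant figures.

61.05 N

54.98 N + 710.8 N = 765.78 N; the sum is limited to 1 decimal place (4 s.f.).
Carrying full precision, 765.78 ÷ 12.543 = 61.0523798134… N; 12.543 has 5 s.f., so the result keeps min(4, 5) = 4 s.f.
Rounded to 4 significant figures: 61.05 N.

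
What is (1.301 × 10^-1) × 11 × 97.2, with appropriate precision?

1.4 × 10^2

(1.301 × 10^-1) × 11 × 97.2 = 139.10292
Multiplication/division keeps the fewest significant figures: 1.301 × 10^-1 → 4 s.f., 11 → 2 s.f., 97.2 → 3 s.f.; limit is 2.
Rounded to 2 significant figures: 1.4 × 10^2.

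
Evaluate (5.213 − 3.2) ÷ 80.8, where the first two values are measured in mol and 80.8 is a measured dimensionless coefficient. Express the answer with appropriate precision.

5.213 mol − 3.2 mol = 2.013 mol; the difference is limited to 1 decimal place (2 s.f.).
Carrying full precision, 2.013 ÷ 80.8 = 0.0249133663366… mol; 80.8 has 3 s.f., so the result keeps min(2, 3) = 2 s.f.
Rounded to 2 significant figures: 0.025 mol.

0.025 mol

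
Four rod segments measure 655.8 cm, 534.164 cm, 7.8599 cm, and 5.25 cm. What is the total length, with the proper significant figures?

655.8 cm + 534.164 cm + 7.8599 cm + 5.25 cm = 1203.0739 cm.
Addition/subtraction keeps the fewest decimal places: 655.8 → 1 decimal place, 534.164 → 3 decimal places, 7.8599 → 4 decimal places, 5.25 → 2 decimal places; limit is 1.
Rounded to 1 decimal place: 1203.1 cm.

1203.1 cm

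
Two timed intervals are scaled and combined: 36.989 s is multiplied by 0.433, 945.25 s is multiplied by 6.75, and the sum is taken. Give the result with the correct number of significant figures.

36.989 × 0.433 = 16.016237 → 16.0 s (3 s.f., last digit at the 10^-1 place).
945.25 × 6.75 = 6380.4375 → 6.38 × 10^3 s (3 s.f., last digit at the 10^1 place).
Sum: 6396.453737 s; keep the coarser place, 10^1.
Result: 6.40 × 10^3 s.

6.40 × 10^3 s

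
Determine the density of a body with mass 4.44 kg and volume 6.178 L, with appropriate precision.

0.719 kg/L

density = 4.44 kg ÷ 6.178 L = 0.718679184202… kg/L.
4.44 has 3 significant figures; 6.178 has 4.
Division/multiplication keeps the fewest: 3 significant figures.
Rounded: 0.719 kg/L.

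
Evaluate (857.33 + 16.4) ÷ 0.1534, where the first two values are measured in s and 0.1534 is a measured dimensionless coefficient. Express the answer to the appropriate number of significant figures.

857.33 s + 16.4 s = 873.73 s; the sum is limited to 1 decimal place (4 s.f.).
Carrying full precision, 873.73 ÷ 0.1534 = 5695.76271186… s; 0.1534 has 4 s.f., so the result keeps min(4, 4) = 4 s.f.
Rounded to 4 significant figures: 5696 s.

5696 s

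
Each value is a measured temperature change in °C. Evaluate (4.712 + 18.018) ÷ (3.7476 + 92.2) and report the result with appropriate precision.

4.712 + 18.018 = 22.730, limited to 3 d.p. → 5 s.f.; 3.7476 + 92.2 = 95.9476, limited to 1 d.p. → 3 s.f.
Carrying full precision, 22.730 ÷ 95.9476 = 0.236900141327…; keep min(5, 3) = 3 s.f.
Rounded to 3 significant figures: 0.237.

0.237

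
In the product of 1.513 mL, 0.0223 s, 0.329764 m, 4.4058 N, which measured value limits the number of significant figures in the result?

1.513 mL → 4 s.f.; 0.0223 s → 3 s.f.; 0.329764 m → 6 s.f.; 4.4058 N → 5 s.f.
The fewest is 3 significant figures, from 0.0223 s.

0.0223 s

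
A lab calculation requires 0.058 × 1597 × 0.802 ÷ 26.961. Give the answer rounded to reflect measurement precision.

2.8

0.058 × 1597 × 0.802 ÷ 26.961 = 2.75531515893…
Multiplication/division keeps the fewest significant figures: 0.058 → 2 s.f., 1597 → 4 s.f., 0.802 → 3 s.f., 26.961 → 5 s.f.; limit is 2.
Rounded to 2 significant figures: 2.8.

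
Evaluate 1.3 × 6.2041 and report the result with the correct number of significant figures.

8.1

1.3 × 6.2041 = 8.06533
Multiplication/division keeps the fewest significant figures: 1.3 → 2 s.f., 6.2041 → 5 s.f.; limit is 2.
Rounded to 2 significant figures: 8.1.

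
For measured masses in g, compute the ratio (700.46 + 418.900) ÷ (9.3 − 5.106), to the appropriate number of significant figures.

2.7 × 10²

700.46 + 418.900 = 1119.360, limited to 2 d.p. → 6 s.f.; 9.3 − 5.106 = 4.194, limited to 1 d.p. → 2 s.f.
Carrying full precision, 1119.360 ÷ 4.194 = 266.895565093…; keep min(6, 2) = 2 s.f.
Rounded to 2 significant figures: 2.7 × 10².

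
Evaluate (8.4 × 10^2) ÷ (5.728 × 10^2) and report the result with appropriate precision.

(8.4 × 10^2) ÷ (5.728 × 10^2) = 1.46648044693…
Multiplication/division keeps the fewest significant figures: 8.4 × 10^2 → 2 s.f., 5.728 × 10^2 → 4 s.f.; limit is 2.
Rounded to 2 significant figures: 1.5.

1.5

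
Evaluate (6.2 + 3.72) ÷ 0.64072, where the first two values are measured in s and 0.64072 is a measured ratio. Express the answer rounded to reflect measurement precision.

6.2 s + 3.72 s = 9.92 s; the sum is limited to 1 decimal place (2 s.f.).
Carrying full precision, 9.92 ÷ 0.64072 = 15.4825820951… s; 0.64072 has 5 s.f., so the result keeps min(2, 5) = 2 s.f.
Rounded to 2 significant figures: 15 s.

15 s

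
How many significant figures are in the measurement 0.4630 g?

4

0.4630: leading zeros are not significant; trailing zeros after a decimal point are significant.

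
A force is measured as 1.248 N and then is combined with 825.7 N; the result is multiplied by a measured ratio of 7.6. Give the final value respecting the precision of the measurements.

6.3 × 10^3 N

1.248 N + 825.7 N = 826.948 N; the sum is limited to 1 decimal place (4 s.f.).
Carrying full precision, 826.948 × 7.6 = 6284.8048 N; 7.6 has 2 s.f., so the result keeps min(4, 2) = 2 s.f.
Rounded to 2 significant figures: 6.3 × 10^3 N.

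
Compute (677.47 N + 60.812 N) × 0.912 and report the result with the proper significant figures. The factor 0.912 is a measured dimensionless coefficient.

6.73 × 10^2 N

677.47 N + 60.812 N = 738.282 N; the sum is limited to 2 decimal places (5 s.f.).
Carrying full precision, 738.282 × 0.912 = 673.313184 N; 0.912 has 3 s.f., so the result keeps min(5, 3) = 3 s.f.
Rounded to 3 significant figures: 6.73 × 10^2 N.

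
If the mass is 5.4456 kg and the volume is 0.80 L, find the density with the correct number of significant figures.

density = 5.4456 kg ÷ 0.80 L = 6.807 kg/L.
5.4456 has 5 significant figures; 0.80 has 2.
Division/multiplication keeps the fewest: 2 significant figures.
Rounded: 6.8 kg/L.

6.8 kg/L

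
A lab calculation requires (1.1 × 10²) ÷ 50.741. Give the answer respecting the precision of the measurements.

(1.1 × 10²) ÷ 50.741 = 2.16787213496…
Multiplication/division keeps the fewest significant figures: 1.1 × 10² → 2 s.f., 50.741 → 5 s.f.; limit is 2.
Rounded to 2 significant figures: 2.2.

2.2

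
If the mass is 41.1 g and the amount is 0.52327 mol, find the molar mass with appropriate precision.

78.5 g/mol

molar mass = 41.1 g ÷ 0.52327 mol = 78.544537237… g/mol.
41.1 has 3 significant figures; 0.52327 has 5.
Division/multiplication keeps the fewest: 3 significant figures.
Rounded: 78.5 g/mol.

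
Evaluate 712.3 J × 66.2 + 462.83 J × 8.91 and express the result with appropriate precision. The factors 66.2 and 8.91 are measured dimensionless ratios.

712.3 × 66.2 = 47154.26 → 4.72 × 10^4 J (3 s.f., last digit at the 10^2 place).
462.83 × 8.91 = 4123.8153 → 4.12 × 10^3 J (3 s.f., last digit at the 10^1 place).
Sum: 51278.0753 J; keep the coarser place, 10^2.
Result: 5.13 × 10^4 J.

5.13 × 10^4 J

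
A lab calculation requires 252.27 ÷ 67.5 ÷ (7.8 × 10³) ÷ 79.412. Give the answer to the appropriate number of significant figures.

6.0 × 10⁻⁶

252.27 ÷ 67.5 ÷ (7.8 × 10³) ÷ 79.412 = 0.00000603366366727…
Multiplication/division keeps the fewest significant figures: 252.27 → 5 s.f., 67.5 → 3 s.f., 7.8 × 10³ → 2 s.f., 79.412 → 5 s.f.; limit is 2.
Rounded to 2 significant figures: 6.0 × 10⁻⁶.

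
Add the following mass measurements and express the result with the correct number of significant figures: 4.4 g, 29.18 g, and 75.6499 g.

4.4 g + 29.18 g + 75.6499 g = 109.2299 g.
Addition/subtraction keeps the fewest decimal places: 4.4 → 1 decimal place, 29.18 → 2 decimal places, 75.6499 → 4 decimal places; limit is 1.
Rounded to 1 decimal place: 109.2 g.

109.2 g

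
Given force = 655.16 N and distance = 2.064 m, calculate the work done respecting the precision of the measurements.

work done = 655.16 N × 2.064 m = 1352.25024 J.
655.16 has 5 significant figures; 2.064 has 4.
Division/multiplication keeps the fewest: 4 significant figures.
Rounded: 1352 J.

1352 J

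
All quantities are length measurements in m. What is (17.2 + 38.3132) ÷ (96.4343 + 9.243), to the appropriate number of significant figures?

17.2 + 38.3132 = 55.5132, limited to 1 d.p. → 3 s.f.; 96.4343 + 9.243 = 105.6773, limited to 3 d.p. → 6 s.f.
Carrying full precision, 55.5132 ÷ 105.6773 = 0.525308651905…; keep min(3, 6) = 3 s.f.
Rounded to 3 significant figures: 0.525.

0.525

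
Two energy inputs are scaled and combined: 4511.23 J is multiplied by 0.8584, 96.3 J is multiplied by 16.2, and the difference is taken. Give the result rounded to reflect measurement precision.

4511.23 × 0.8584 = 3872.439832 → 3872 J (4 s.f., last digit at the 10^0 place).
96.3 × 16.2 = 1560.06 → 1.56 × 10³ J (3 s.f., last digit at the 10^1 place).
Difference: 2312.379832 J; keep the coarser place, 10^1.
Result: 2.31 × 10³ J.

2.31 × 10³ J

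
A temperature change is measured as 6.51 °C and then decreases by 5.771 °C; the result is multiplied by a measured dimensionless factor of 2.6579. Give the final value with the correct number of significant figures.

6.51 °C − 5.771 °C = 0.739 °C; the difference is limited to 2 decimal places (2 s.f.).
Carrying full precision, 0.739 × 2.6579 = 1.9641881 °C; 2.6579 has 5 s.f., so the result keeps min(2, 5) = 2 s.f.
Rounded to 2 significant figures: 2.0 °C.

2.0 °C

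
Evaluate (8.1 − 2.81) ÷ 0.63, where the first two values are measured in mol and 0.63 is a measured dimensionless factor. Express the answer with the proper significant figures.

8.1 mol − 2.81 mol = 5.29 mol; the difference is limited to 1 decimal place (2 s.f.).
Carrying full precision, 5.29 ÷ 0.63 = 8.39682539683… mol; 0.63 has 2 s.f., so the result keeps min(2, 2) = 2 s.f.
Rounded to 2 significant figures: 8.4 mol.

8.4 mol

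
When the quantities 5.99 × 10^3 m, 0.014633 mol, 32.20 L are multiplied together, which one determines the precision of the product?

5.99 × 10^3 m → 3 s.f.; 0.014633 mol → 5 s.f.; 32.20 L → 4 s.f.
The fewest is 3 significant figures, from 5.99 × 10^3 m.

5.99 × 10^3 m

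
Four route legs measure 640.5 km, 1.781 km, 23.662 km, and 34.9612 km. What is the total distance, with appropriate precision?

700.9 km

640.5 km + 1.781 km + 23.662 km + 34.9612 km = 700.9042 km.
Addition/subtraction keeps the fewest decimal places: 640.5 → 1 decimal place, 1.781 → 3 decimal places, 23.662 → 3 decimal places, 34.9612 → 4 decimal places; limit is 1.
Rounded to 1 decimal place: 700.9 km.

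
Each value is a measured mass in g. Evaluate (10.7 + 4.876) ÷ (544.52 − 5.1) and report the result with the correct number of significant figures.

10.7 + 4.876 = 15.576, limited to 1 d.p. → 3 s.f.; 544.52 − 5.1 = 539.42, limited to 1 d.p. → 4 s.f.
Carrying full precision, 15.576 ÷ 539.42 = 0.0288754588261…; keep min(3, 4) = 3 s.f.
Rounded to 3 significant figures: 0.0289.

0.0289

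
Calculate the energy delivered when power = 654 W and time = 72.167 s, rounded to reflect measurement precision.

4.72 × 10⁴ J

energy delivered = 654 W × 72.167 s = 47197.218 J.
654 has 3 significant figures; 72.167 has 5.
Division/multiplication keeps the fewest: 3 significant figures.
Rounded: 4.72 × 10⁴ J.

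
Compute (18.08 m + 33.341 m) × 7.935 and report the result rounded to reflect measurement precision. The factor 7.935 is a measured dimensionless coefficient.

408.0 m

18.08 m + 33.341 m = 51.421 m; the sum is limited to 2 decimal places (4 s.f.).
Carrying full precision, 51.421 × 7.935 = 408.025635 m; 7.935 has 4 s.f., so the result keeps min(4, 4) = 4 s.f.
Rounded to 4 significant figures: 408.0 m.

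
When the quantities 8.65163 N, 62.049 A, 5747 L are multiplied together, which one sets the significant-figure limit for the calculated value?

8.65163 N → 6 s.f.; 62.049 A → 5 s.f.; 5747 L → 4 s.f.
The fewest is 4 significant figures, from 5747 L.

5747 L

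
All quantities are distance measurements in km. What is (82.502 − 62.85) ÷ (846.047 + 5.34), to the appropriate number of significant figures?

82.502 − 62.85 = 19.652, limited to 2 d.p. → 4 s.f.; 846.047 + 5.34 = 851.387, limited to 2 d.p. → 5 s.f.
Carrying full precision, 19.652 ÷ 851.387 = 0.0230823350603…; keep min(4, 5) = 4 s.f.
Rounded to 4 significant figures: 0.02308.

0.02308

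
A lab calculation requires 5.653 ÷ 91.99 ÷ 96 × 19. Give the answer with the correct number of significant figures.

0.012

5.653 ÷ 91.99 ÷ 96 × 19 = 0.0121624406638…
Multiplication/division keeps the fewest significant figures: 5.653 → 4 s.f., 91.99 → 4 s.f., 96 → 2 s.f., 19 → 2 s.f.; limit is 2.
Rounded to 2 significant figures: 0.012.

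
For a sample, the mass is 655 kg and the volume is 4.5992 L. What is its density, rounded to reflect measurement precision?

density = 655 kg ÷ 4.5992 L = 142.41607236… kg/L.
655 has 3 significant figures; 4.5992 has 5.
Division/multiplication keeps the fewest: 3 significant figures.
Rounded: 142 kg/L.

142 kg/L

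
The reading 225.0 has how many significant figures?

4

225.0: trailing zeros after a decimal point are significant.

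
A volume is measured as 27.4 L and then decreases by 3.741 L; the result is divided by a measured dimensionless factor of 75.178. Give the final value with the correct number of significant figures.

0.315 L

27.4 L − 3.741 L = 23.659 L; the difference is limited to 1 decimal place (3 s.f.).
Carrying full precision, 23.659 ÷ 75.178 = 0.314706430073… L; 75.178 has 5 s.f., so the result keeps min(3, 5) = 3 s.f.
Rounded to 3 significant figures: 0.315 L.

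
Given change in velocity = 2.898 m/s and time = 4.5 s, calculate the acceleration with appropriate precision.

6.4 × 10⁻¹ m/s²

acceleration = 2.898 m/s ÷ 4.5 s = 0.644 m/s².
2.898 has 4 significant figures; 4.5 has 2.
Division/multiplication keeps the fewest: 2 significant figures.
Rounded: 6.4 × 10⁻¹ m/s².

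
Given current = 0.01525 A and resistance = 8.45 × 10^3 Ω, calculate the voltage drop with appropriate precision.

129 V

voltage drop = 0.01525 A × 8.45 × 10^3 Ω = 128.8625 V.
0.01525 has 4 significant figures; 8.45 × 10^3 has 3.
Division/multiplication keeps the fewest: 3 significant figures.
Rounded: 129 V.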